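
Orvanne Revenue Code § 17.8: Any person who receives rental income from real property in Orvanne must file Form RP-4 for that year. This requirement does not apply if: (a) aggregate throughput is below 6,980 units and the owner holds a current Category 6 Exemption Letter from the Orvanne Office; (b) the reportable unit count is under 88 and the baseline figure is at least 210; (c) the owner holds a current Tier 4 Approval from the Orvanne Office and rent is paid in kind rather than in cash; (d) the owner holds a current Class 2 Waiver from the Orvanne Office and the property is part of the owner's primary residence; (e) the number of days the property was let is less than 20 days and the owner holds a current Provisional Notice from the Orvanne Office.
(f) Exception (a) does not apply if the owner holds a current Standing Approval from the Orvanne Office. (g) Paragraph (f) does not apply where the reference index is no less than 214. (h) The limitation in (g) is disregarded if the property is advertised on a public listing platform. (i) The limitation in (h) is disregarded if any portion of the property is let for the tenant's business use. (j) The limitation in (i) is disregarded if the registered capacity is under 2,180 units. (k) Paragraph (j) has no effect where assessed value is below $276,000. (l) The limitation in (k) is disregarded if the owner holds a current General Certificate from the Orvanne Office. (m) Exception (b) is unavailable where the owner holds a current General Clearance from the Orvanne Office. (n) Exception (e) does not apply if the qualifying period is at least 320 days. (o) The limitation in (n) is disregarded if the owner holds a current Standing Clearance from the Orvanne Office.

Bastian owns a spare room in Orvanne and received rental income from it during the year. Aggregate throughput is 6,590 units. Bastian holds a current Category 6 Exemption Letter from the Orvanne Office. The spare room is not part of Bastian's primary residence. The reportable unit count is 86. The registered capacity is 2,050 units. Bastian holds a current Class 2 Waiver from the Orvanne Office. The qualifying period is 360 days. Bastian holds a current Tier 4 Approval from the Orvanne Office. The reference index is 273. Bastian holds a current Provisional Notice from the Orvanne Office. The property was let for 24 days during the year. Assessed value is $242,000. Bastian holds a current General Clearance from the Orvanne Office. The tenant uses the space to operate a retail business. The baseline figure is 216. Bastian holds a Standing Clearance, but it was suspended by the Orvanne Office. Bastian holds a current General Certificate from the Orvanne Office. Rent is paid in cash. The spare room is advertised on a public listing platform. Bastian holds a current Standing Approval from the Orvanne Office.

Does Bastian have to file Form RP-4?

Yes — Bastian must file Form RP-4.

Exception (a) is satisfied on its face — aggregate throughput is 6,590 units, below the 6,980 units limit; a current Category 6 Exemption Letter is held. But: (f) operates against (a): a current Standing Approval is held. (g) operates (the reference index is 273, meeting the 214 threshold), but is overridden by (h): (h) is engaged — the property is publicly advertised. (i) applies (the space is let for business use), but is displaced by (j): (j) operates against (i): the registered capacity is 2,050 units, under the 2,180 units limit. (k) is triggered (assessed value is $242,000, below the $276,000 limit), but is itself disapplied by (l): (l) operates against (k): a current General Certificate is held. So (a) is unavailable.
All of (b)'s requirements are met (the reportable unit count is 86, under the 88 limit; the baseline figure is 216, meeting the 210 threshold). But: (m) operates against (b): a current General Clearance is held. (b) is therefore removed.
Exception (c) does not apply: rent is paid in cash.
Exception (d) does not apply: the spare room is not part of the primary residence.
Exception (e) fails — the number of days the property was let is 24 days, not less than 20 days.
Every exception is unavailable, so the rule governs.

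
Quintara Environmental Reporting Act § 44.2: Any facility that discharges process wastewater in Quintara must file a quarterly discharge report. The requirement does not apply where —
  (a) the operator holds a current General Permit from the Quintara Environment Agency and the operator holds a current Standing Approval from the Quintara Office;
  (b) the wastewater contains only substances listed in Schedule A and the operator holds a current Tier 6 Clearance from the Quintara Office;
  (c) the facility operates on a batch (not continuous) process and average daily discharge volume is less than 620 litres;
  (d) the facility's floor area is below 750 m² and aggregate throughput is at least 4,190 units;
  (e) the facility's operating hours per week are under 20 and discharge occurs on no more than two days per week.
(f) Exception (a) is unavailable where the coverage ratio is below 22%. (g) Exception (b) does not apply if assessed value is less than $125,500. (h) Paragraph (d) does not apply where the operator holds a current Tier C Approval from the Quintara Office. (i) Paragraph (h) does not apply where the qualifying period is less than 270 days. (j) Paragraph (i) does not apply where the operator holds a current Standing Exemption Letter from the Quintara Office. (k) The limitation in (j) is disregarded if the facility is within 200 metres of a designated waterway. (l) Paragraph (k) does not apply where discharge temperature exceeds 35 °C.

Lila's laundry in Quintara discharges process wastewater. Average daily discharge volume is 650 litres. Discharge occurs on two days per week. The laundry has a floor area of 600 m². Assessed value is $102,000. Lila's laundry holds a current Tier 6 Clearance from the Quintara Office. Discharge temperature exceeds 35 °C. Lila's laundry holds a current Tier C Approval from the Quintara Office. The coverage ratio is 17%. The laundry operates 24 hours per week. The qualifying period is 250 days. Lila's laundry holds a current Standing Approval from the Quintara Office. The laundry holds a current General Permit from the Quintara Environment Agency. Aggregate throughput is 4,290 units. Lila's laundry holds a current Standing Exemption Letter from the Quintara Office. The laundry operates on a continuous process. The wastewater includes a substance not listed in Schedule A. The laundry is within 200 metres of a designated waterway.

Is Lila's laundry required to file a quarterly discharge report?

Exception (a)'s conditions are all satisfied: a current General Permit is held; a current Standing Approval is held. However, paragraph (f) must be considered: (f) is engaged — the coverage ratio is 17%, below the 22% limit. (a) is therefore removed.
Exception (b) requires that the wastewater contains only substances listed in Schedule A; but the wastewater includes a non-Schedule-A substance, so (b) is unavailable.
Exception (c) does not apply: the facility operates on a continuous process.
All of (d)'s requirements are met (the facility's floor area is 600 m², below the 750 m² limit; aggregate throughput is 4,290 units, meeting the 4,190 units threshold). But: (h) operates against (d): a current Tier C Approval is held. (i) would limit (h) — the qualifying period is 250 days, less than the 270 days limit — but (j) sets (i) aside: (j) is triggered — a current Standing Exemption Letter is held. (k) would limit (j) — the laundry is within 200 m of a designated waterway — but (l) sets (k) aside: (l) operates against (k): discharge temperature exceeds 35 °C. So (d) is unavailable.
Exception (e) does not apply: the facility's operating hours per week are 24, not under 20.
No exception applies. The general rule governs.

Yes — Lila's laundry must file a quarterly discharge report.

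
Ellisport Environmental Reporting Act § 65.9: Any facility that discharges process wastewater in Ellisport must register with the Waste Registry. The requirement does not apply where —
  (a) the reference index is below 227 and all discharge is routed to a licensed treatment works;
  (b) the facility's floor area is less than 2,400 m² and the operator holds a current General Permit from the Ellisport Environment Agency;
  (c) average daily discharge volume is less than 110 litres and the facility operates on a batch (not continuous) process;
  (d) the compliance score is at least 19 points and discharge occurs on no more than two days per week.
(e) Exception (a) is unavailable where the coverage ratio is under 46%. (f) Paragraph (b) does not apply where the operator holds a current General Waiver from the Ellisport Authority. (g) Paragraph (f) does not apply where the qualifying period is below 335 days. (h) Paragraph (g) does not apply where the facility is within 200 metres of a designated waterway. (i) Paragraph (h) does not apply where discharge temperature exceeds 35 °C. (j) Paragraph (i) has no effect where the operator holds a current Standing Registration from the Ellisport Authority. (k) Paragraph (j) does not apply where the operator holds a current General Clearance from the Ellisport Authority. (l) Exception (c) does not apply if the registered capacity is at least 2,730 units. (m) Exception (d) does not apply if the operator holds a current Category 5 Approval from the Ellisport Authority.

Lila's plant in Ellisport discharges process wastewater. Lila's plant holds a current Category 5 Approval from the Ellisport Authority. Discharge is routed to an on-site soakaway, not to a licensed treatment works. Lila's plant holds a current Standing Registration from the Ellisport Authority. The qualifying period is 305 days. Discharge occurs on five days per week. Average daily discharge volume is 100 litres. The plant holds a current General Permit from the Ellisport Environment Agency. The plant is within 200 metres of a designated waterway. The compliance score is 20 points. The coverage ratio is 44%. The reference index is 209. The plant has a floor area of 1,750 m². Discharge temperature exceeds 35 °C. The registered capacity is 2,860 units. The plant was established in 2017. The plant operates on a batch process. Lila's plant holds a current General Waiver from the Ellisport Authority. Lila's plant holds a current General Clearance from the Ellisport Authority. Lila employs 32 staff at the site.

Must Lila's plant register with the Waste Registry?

No — exception (b) applies; Lila's plant is not required to register with the Waste Registry.

Exception (a) does not apply: discharge is not routed to a licensed treatment works.
Exception (b): the facility's floor area is 1,750 m², less than the 2,400 m² limit; a current General Permit is held — every condition holds. Considering the limiting provisions: (f) is triggered (a current General Waiver is held), but is set aside by (g): (g) operates against (f): the qualifying period is 305 days, below the 335 days limit. (h) applies (the plant is within 200 m of a designated waterway), but is set aside by (i): (i) operates against (h): discharge temperature exceeds 35 °C. (j) would limit (i) — a current Standing Registration is held — but (k) sets (j) aside: (k) operates against (j): a current General Clearance is held. (b) remains available.
Exception (c) is satisfied on its face — average daily discharge volume is 100 litres, less than the 110 litres limit; the facility operates on a batch process. Turning to paragraph (l): (l) operates — the registered capacity is 2,860 units, meeting the 2,730 units threshold. (c) is therefore removed.
Exception (d) fails — discharge occurs on five days per week.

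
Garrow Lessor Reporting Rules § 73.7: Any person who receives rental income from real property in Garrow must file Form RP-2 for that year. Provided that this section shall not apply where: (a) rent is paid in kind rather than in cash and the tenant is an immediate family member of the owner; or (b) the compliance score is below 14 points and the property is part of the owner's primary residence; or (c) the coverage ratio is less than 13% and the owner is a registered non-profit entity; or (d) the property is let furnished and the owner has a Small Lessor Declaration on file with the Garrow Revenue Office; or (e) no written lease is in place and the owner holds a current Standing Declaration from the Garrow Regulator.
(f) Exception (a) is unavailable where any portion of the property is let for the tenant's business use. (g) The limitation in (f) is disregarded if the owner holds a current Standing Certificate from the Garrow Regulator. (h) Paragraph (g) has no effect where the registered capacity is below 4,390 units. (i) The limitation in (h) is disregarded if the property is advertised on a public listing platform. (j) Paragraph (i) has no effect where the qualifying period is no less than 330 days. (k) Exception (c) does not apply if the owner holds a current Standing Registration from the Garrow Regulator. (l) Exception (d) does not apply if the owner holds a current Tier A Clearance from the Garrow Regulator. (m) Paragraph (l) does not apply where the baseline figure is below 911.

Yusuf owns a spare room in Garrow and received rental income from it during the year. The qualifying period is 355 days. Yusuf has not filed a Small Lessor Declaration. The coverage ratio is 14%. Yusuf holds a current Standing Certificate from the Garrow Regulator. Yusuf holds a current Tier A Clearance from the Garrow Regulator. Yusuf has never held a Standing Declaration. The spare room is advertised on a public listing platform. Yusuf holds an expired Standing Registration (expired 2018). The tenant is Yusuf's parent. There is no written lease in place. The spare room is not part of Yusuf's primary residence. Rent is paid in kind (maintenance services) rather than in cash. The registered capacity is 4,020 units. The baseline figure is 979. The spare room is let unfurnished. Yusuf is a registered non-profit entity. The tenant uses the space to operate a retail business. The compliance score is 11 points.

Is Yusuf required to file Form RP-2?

Yes — Yusuf must file Form RP-2.

Exception (a): rent is paid in kind; the tenant is an immediate family member — every condition holds. But applying paragraphs (f)–(j): (f) operates against (a): the space is let for business use. (g) operates (a current Standing Certificate is held), but is set aside by (h): (h) operates against (g): the registered capacity is 4,020 units, below the 4,390 units limit. (i) is engaged (the property is publicly advertised), but yields to (j): (j) operates against (i): the qualifying period is 355 days, meeting the 330 days threshold. Exception (a) does not apply.
Exception (b) requires that the property is part of the owner's primary residence; but the spare room is not part of the primary residence, so (b) is unavailable.
Exception (c) does not apply: the coverage ratio is 14%, not less than 13%.
Exception (d) fails — the property is let unfurnished.
Exception (e) requires that the owner holds a current Standing Declaration from the Garrow Regulator; but no current Standing Declaration is held, so (e) is unavailable.
No exception is made out. Yusuf falls within the general rule.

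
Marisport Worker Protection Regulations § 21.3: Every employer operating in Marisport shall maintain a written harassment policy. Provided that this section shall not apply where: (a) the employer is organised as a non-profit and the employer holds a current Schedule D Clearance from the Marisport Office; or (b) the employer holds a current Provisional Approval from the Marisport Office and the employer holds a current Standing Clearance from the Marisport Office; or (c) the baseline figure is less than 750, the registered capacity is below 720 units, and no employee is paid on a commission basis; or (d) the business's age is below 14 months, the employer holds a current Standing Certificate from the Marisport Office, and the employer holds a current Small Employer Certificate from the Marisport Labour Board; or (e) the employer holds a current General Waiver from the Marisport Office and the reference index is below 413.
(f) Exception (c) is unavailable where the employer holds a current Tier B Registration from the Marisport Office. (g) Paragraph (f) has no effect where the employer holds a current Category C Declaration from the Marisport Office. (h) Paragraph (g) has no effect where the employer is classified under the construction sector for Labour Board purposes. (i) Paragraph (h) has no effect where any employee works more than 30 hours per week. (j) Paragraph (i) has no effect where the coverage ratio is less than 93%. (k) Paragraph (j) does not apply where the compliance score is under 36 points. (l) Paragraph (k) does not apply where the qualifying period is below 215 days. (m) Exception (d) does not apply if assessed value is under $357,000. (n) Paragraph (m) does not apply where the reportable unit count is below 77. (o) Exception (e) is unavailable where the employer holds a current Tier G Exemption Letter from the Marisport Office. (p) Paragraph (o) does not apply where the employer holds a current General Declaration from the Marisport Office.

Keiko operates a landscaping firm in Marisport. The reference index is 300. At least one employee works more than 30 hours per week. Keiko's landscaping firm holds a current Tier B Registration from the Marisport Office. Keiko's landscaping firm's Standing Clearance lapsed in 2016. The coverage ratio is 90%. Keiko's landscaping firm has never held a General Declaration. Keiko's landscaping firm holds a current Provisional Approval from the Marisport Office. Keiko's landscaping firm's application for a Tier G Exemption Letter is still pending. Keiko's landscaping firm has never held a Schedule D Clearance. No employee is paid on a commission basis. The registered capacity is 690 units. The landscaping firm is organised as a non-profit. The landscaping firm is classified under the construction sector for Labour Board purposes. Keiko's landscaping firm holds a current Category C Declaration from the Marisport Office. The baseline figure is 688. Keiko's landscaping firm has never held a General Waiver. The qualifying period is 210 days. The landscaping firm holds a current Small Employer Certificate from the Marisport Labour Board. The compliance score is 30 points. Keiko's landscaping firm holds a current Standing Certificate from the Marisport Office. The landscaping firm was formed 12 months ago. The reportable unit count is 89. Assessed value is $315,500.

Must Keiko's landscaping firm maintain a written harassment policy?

Exception (a) fails — the Schedule D Clearance is not current.
Exception (b) fails — no current Standing Clearance is held.
All of (c)'s requirements are met (the baseline figure is 688, less than the 750 limit; the registered capacity is 690 units, below the 720 units limit; no employee is paid on commission). However, paragraphs (f)–(l) must be considered: (f) operates against (c): a current Tier B Registration is held. (g) would limit (f) — a current Category C Declaration is held — but (h) sets (g) aside: (h) operates against (g): the landscaping firm is classified under the construction sector. (i) would limit (h) — at least one employee exceeds 30 hours/week — but (j) sets (i) aside: (j) operates against (i): the coverage ratio is 90%, less than the 93% limit. (k) applies (the compliance score is 30 points, under the 36 points limit), but is set aside by (l): (l) is triggered — the qualifying period is 210 days, below the 215 days limit. Exception (c) does not apply.
All of (d)'s requirements are met (the business's age is 12 months, below the 14 months limit; a current Standing Certificate is held; a current Small Employer Certificate is held). However, paragraphs (m)–(n) must be considered: (m) operates against (d): assessed value is $315,500, under the $357,000 limit. (n) does not operate here (the reportable unit count is 89, not below 77), so (m) stands. Exception (d) does not apply.
Exception (e) requires that the employer holds a current General Waiver from the Marisport Office; but no current General Waiver is held, so (e) is unavailable.
No exception displaces § 21.3.

Yes — Keiko's landscaping firm must maintain a written harassment policy.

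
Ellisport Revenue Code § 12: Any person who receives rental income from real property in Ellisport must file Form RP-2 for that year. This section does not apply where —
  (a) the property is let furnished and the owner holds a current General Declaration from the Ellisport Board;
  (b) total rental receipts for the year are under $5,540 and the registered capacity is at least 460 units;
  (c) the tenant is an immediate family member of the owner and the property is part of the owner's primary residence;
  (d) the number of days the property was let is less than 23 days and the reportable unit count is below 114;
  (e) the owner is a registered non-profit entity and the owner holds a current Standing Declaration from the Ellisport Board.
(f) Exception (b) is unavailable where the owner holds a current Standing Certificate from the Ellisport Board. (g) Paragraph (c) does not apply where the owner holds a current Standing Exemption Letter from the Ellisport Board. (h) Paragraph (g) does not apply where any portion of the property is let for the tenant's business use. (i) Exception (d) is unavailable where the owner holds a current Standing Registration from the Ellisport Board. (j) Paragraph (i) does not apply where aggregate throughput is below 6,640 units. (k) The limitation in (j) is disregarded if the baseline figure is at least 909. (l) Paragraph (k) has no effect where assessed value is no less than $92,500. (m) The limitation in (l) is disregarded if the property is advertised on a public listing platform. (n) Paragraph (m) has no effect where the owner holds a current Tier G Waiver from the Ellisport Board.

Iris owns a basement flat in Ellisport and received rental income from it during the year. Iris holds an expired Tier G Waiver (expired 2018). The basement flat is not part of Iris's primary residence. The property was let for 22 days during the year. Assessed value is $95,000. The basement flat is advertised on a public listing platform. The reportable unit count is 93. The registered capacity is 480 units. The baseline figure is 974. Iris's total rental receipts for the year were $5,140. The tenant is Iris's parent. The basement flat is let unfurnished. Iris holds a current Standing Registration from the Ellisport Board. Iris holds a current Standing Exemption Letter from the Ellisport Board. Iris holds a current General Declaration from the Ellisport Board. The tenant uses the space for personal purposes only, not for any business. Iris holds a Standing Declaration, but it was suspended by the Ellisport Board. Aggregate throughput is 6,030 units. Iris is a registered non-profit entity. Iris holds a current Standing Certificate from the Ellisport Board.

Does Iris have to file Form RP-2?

Exception (a) requires that the property is let furnished; but the property is let unfurnished, so (a) is unavailable.
Exception (b): total rental receipts for the year are $5,140, under the $5,540 limit; the registered capacity is 480 units, meeting the 460 units threshold — every condition holds. But: (f) operates against (b): a current Standing Certificate is held. (b) is therefore removed.
Exception (c) fails — the basement flat is not part of the primary residence.
Exception (d)'s conditions are all satisfied: the number of days the property was let is 22 days, less than the 23 days limit; the reportable unit count is 93, below the 114 limit. Turning to paragraphs (i)–(n): (i) operates against (d): a current Standing Registration is held. (j) applies (aggregate throughput is 6,030 units, below the 6,640 units limit), but is displaced by (k): (k) operates — the baseline figure is 974, meeting the 909 threshold. (l) would limit (k) — assessed value is $95,000, meeting the $92,500 threshold — but (m) sets (l) aside: (m) operates against (l): the property is publicly advertised. (n), which would lift (m), does not operate here — no current Tier G Waiver is held. Exception (d) does not apply.
Exception (e) requires that the owner holds a current Standing Declaration from the Ellisport Board; but the Standing Declaration is not current, so (e) is unavailable.
No exception displaces § 12.

Yes — Iris must file Form RP-2.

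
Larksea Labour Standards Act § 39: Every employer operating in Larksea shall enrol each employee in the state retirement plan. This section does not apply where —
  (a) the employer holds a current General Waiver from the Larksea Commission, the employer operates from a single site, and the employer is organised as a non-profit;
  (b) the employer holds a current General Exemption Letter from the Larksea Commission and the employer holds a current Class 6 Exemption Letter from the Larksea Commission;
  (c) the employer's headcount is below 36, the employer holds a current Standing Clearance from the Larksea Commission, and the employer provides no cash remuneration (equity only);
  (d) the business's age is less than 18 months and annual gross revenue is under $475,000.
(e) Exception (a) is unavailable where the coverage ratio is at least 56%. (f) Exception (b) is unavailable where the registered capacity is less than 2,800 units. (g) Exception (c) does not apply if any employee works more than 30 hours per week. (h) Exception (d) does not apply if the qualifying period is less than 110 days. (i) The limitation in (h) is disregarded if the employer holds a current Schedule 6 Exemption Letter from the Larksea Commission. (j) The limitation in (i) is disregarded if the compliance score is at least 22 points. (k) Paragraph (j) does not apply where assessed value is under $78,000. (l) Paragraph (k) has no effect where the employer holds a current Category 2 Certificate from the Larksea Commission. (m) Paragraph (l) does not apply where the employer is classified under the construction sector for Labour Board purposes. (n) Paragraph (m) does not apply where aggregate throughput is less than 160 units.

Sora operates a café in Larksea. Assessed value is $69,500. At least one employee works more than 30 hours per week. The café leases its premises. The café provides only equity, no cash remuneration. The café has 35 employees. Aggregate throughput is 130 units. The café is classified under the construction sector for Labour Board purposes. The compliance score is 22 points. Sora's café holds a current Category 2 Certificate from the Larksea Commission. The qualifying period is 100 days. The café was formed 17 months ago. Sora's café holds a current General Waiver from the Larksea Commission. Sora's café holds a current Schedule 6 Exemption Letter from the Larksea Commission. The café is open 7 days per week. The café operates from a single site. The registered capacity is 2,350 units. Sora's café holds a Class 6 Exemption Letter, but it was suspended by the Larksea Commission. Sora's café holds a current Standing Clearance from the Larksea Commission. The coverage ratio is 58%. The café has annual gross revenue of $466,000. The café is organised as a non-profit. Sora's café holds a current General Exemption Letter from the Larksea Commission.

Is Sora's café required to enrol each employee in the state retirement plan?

Exception (a) is satisfied on its face — a current General Waiver is held; the employer operates from a single site; the employer is a non-profit. Turning to paragraph (e): (e) operates against (a): the coverage ratio is 58%, meeting the 56% threshold. Exception (a) does not apply.
Exception (b) requires that the employer holds a current Class 6 Exemption Letter from the Larksea Commission; but no current Class 6 Exemption Letter is held, so (b) is unavailable.
Exception (c)'s conditions are all satisfied: the employer's headcount is 35, below the 36 limit; a current Standing Clearance is held; remuneration is equity-only. But applying paragraph (g): (g) operates against (c): at least one employee exceeds 30 hours/week. So (c) is unavailable.
Exception (d)'s conditions are all satisfied: the business's age is 17 months, less than the 18 months limit; annual gross revenue is $466,000, under the $475,000 limit. But applying paragraphs (h)–(n): (h) operates against (d): the qualifying period is 100 days, less than the 110 days limit. (i) is triggered (a current Schedule 6 Exemption Letter is held), but is itself disapplied by (j): (j) operates against (i): the compliance score is 22 points, meeting the 22 points threshold. (k) would limit (j) — assessed value is $69,500, under the $78,000 limit — but (l) sets (k) aside: (l) is triggered — a current Category 2 Certificate is held. (m) is engaged (the café is classified under the construction sector), but yields to (n): (n) applies — aggregate throughput is 130 units, less than the 160 units limit. Exception (d) does not apply.
No exception displaces § 39.

Yes — Sora's café must enrol each employee in the state retirement plan.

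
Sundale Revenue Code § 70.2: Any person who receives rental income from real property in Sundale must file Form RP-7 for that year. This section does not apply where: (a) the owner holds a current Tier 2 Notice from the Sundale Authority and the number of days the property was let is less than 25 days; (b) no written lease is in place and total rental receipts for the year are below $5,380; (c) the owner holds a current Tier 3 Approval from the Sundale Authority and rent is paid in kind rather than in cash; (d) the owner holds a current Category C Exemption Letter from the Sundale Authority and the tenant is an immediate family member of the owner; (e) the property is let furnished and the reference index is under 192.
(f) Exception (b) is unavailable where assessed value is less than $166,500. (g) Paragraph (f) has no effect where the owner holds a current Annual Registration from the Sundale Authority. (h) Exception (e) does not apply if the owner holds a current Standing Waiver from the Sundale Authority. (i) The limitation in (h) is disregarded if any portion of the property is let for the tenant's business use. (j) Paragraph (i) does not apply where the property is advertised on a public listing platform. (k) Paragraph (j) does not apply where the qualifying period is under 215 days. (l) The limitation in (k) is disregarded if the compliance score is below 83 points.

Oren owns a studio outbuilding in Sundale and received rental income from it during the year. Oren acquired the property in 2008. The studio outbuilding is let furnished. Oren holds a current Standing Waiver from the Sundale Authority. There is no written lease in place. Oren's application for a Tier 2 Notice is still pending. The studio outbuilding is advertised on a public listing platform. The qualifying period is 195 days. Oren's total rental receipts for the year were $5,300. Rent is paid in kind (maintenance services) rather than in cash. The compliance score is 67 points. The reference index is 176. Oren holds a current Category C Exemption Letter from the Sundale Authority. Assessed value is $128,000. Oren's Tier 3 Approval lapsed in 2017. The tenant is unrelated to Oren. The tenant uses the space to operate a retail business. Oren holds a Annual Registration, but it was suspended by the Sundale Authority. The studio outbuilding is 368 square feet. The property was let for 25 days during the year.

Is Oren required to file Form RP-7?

Yes — Oren must file Form RP-7.

Exception (a) fails — the Tier 2 Notice is not current.
All of (b)'s requirements are met (there is no written lease; total rental receipts for the year are $5,300, below the $5,380 limit). Turning to paragraphs (f)–(g): (f) operates against (b): assessed value is $128,000, less than the $166,500 limit. (g) is not triggered (there is no Annual Registration in force), so (f) stands. So (b) is unavailable.
Exception (c) fails — there is no Tier 3 Approval in force.
Exception (d) does not apply: the tenant is unrelated to the owner.
Exception (e) is satisfied on its face — the property is let furnished; the reference index is 176, under the 192 limit. Turning to paragraphs (h)–(l): (h) is engaged — a current Standing Waiver is held. (i) would limit (h) — the space is let for business use — but (j) sets (i) aside: (j) operates — the property is publicly advertised. (k) is engaged (the qualifying period is 195 days, under the 215 days limit), but is displaced by (l): (l) operates against (k): the compliance score is 67 points, below the 83 points limit. So (e) is unavailable.
No exception is made out. Oren falls within the general rule.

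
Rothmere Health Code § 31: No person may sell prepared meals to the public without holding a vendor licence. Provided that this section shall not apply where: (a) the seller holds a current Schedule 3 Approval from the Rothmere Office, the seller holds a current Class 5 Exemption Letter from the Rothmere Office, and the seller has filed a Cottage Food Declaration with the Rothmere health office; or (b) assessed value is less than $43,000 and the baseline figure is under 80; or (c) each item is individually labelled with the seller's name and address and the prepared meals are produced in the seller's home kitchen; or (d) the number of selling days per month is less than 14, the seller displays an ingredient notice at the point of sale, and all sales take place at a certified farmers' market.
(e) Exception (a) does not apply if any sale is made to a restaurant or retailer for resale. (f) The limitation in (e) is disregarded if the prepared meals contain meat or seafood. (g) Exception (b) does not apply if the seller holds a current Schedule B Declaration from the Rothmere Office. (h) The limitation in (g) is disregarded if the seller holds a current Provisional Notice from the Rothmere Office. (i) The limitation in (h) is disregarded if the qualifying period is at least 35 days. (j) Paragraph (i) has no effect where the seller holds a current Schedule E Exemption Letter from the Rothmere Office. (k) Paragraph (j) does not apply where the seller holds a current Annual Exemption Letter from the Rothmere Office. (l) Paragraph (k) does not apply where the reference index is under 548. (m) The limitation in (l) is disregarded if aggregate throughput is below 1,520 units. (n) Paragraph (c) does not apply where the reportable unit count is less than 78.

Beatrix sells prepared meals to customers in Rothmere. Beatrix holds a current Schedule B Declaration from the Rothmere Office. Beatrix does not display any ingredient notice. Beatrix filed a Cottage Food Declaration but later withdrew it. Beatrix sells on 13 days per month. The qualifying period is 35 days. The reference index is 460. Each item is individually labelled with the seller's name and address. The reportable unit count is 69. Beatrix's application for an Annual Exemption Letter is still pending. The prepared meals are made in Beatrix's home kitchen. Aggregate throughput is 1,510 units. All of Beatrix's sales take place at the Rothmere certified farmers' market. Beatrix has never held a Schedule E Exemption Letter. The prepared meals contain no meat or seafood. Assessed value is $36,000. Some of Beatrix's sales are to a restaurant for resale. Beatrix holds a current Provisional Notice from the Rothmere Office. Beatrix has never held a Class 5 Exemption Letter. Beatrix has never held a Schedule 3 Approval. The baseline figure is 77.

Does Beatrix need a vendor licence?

Exception (a) requires that the seller holds a current Schedule 3 Approval from the Rothmere Office; but there is no Schedule 3 Approval in force, so (a) is unavailable.
All of (b)'s requirements are met (assessed value is $36,000, less than the $43,000 limit; the baseline figure is 77, under the 80 limit). Turning to paragraphs (g)–(m): (g) operates against (b): a current Schedule B Declaration is held. (h) would limit (g) — a current Provisional Notice is held — but (i) sets (h) aside: (i) operates against (h): the qualifying period is 35 days, meeting the 35 days threshold. (j), which would lift (i), is not triggered — there is no Schedule E Exemption Letter in force. (b) is therefore removed.
Exception (c): items are individually labelled; the prepared meals are home-kitchen produced — every condition holds. But applying paragraph (n): (n) is triggered — the reportable unit count is 69, less than the 78 limit. So (c) is unavailable.
Exception (d) fails — no ingredient notice is displayed.
None of the exceptions is available; § 31 applies in full.

Yes — Beatrix must hold a vendor licence.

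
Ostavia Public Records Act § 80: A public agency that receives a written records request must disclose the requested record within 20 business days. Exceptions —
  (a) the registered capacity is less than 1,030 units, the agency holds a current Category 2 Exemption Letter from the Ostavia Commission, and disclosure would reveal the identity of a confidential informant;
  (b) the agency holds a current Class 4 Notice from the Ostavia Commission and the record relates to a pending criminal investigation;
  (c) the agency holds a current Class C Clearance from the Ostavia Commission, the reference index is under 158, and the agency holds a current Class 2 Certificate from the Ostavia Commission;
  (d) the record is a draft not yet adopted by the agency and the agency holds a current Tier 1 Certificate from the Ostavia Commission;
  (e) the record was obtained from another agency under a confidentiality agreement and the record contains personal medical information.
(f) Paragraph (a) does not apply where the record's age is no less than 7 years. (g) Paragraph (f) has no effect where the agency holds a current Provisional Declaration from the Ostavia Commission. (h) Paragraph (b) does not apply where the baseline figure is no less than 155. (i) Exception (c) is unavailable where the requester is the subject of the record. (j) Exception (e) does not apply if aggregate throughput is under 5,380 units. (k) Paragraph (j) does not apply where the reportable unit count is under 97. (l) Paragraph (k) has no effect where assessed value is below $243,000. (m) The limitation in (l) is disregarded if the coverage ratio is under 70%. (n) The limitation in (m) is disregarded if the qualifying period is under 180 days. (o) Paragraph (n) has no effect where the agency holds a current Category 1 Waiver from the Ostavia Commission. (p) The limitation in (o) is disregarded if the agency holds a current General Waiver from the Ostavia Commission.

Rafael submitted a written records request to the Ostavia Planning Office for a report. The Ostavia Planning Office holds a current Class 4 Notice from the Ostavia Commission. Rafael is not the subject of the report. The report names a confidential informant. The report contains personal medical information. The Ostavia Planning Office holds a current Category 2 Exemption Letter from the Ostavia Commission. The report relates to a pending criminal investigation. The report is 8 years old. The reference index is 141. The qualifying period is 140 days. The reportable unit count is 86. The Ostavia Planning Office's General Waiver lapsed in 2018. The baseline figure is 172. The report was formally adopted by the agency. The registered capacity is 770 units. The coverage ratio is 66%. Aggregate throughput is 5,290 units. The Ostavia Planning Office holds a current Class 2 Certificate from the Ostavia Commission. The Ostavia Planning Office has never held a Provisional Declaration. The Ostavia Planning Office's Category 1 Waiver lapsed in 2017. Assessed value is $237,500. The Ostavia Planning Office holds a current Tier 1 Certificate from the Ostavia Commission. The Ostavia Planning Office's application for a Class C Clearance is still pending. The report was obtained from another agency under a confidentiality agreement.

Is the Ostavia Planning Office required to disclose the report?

Yes — the Ostavia Planning Office must disclose the report.

Exception (a): the registered capacity is 770 units, less than the 1,030 units limit; a current Category 2 Exemption Letter is held; the report names a confidential informant — every condition holds. However, paragraphs (f)–(g) must be considered: (f) operates — the record's age is 8 years, meeting the 7 years threshold. (g) is inapplicable (there is no Provisional Declaration in force), so (f) stands. (a) is therefore removed.
Exception (b) is satisfied on its face — a current Class 4 Notice is held; the report relates to a pending investigation. However, paragraph (h) must be considered: (h) operates against (b): the baseline figure is 172, meeting the 155 threshold. (b) is therefore removed.
Exception (c) requires that the agency holds a current Class C Clearance from the Ostavia Commission; but the Class C Clearance is not current, so (c) is unavailable.
Exception (d) requires that the record is a draft not yet adopted by the agency; but the report has been formally adopted, so (d) is unavailable.
Exception (e)'s conditions are all satisfied: the report was obtained under a confidentiality agreement; the report contains personal medical information. However, paragraphs (j)–(p) must be considered: (j) operates — aggregate throughput is 5,290 units, under the 5,380 units limit. (k) is triggered (the reportable unit count is 86, under the 97 limit), but is overridden by (l): (l) is triggered — assessed value is $237,500, below the $243,000 limit. (m) operates (the coverage ratio is 66%, under the 70% limit), but yields to (n): (n) operates against (m): the qualifying period is 140 days, under the 180 days limit. (o), which would lift (n), is not triggered — the Category 1 Waiver is not current. (e) is therefore removed.
No exception displaces § 80.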